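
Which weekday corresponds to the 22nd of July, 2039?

January 1, 2039 is a Saturday.
Jan 1, 2039 → Feb 1, 2039: 31 days (January has 31).
Feb 1, 2039 → Mar 1, 2039: 28 days (February has 28).
Mar 1, 2039 → Apr 1, 2039: 31 days (March has 31).
Apr 1, 2039 → May 1, 2039: 30 days (April has 30).
May 1, 2039 → Jun 1, 2039: 31 days (May has 31).
Jun 1, 2039 → Jul 1, 2039: 30 days (June has 30).
Jul 1, 2039 → Jul 22, 2039: 21 days.
Total: 202 days.
202 mod 7 = 6, so Saturday + 6 = Friday.

Friday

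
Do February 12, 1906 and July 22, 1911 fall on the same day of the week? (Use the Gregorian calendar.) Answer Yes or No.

No

From Feb 12, 1906 to Jul 22, 1911 is 1986 days.
1986 mod 7 = 5, so they are different weekdays.
(Feb 12, 1906 is a Monday; Jul 22, 1911 is a Saturday.)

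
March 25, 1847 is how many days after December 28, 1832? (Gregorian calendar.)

Dec 28, 1832 → Dec 28, 1833: 365 days.
Dec 28, 1833 → Dec 28, 1834: 365 days.
Dec 28, 1834 → Dec 28, 1835: 365 days.
Dec 28, 1835 → Dec 28, 1836: 366 days (Feb 29, 1836 is in that span).
Dec 28, 1836 → Dec 28, 1837: 365 days.
Dec 28, 1837 → Dec 28, 1838: 365 days.
Dec 28, 1838 → Dec 28, 1839: 365 days.
Dec 28, 1839 → Dec 28, 1840: 366 days (Feb 29, 1840 is in that span).
Dec 28, 1840 → Dec 28, 1841: 365 days.
Dec 28, 1841 → Dec 28, 1842: 365 days.
Dec 28, 1842 → Dec 28, 1843: 365 days.
Dec 28, 1843 → Dec 28, 1844: 366 days (Feb 29, 1844 is in that span).
Dec 28, 1844 → Dec 28, 1845: 365 days.
Dec 28, 1845 → Dec 28, 1846: 365 days.
Dec 28, 1846 → Jan 28, 1847: 31 days (December has 31).
Jan 28, 1847 → Feb 28, 1847: 31 days (January has 31).
Feb 28, 1847 → Mar 25, 1847: 25 days.
Total: 5200 days.

5200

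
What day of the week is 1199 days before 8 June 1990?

First find the weekday of Jun 8, 1990. Doomsday rule: the anchor day for the 1900s is Wednesday. For year 90: 90÷12 = 7 r 6, and 6÷4 = 1, so 7+6+1 = 14.
Wednesday + 14 ≡ Wednesday — that's 1990's doomsday.
In June the doomsday date is Jun 6.
Jun 8 is 2 days after Jun 6; 2 mod 7 = 2, so Wednesday + 2 = Friday.
1199 mod 7 = 2, so 1199 days before a Friday is Friday − 2 = Wednesday.

Wednesday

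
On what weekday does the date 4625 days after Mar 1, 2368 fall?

Wednesday

First find the weekday of Mar 1, 2368. Doomsday rule: the anchor day for the 2300s is Wednesday. For year 68: 68÷12 = 5 r 8, and 8÷4 = 2, so 5+8+2 = 15.
Wednesday + 15 ≡ Thursday — that's 2368's doomsday.
In March the doomsday date is Mar 14.
Mar 1 is 13 days before Mar 14; 13 mod 7 = 6, so Thursday − 6 = Friday.
4625 mod 7 = 5, so 4625 days after a Friday is Friday + 5 = Wednesday.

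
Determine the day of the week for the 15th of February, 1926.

Monday

January 1, 1926 is a Friday.
Jan 1, 1926 → Feb 1, 1926: 31 days (January has 31).
Feb 1, 1926 → Feb 15, 1926: 14 days.
Total: 45 days.
45 mod 7 = 3, so Friday + 3 = Monday.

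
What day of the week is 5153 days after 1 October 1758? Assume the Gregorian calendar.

First find the weekday of Oct 1, 1758. Doomsday rule: the anchor day for the 1700s is Sunday. For year 58: 58÷12 = 4 r 10, and 10÷4 = 2, so 4+10+2 = 16.
Sunday + 16 ≡ Tuesday — that's 1758's doomsday.
In October the doomsday date is Oct 10.
Oct 1 is 9 days before Oct 10; 9 mod 7 = 2, so Tuesday − 2 = Sunday.
5153 mod 7 = 1, so 5153 days after a Sunday is Sunday + 1 = Monday.

Monday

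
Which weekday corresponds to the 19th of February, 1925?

Thursday

Doomsday rule: the anchor day for the 1900s is Wednesday. For year 25: 25÷12 = 2 r 1, and 1÷4 = 0, so 2+1+0 = 3.
Wednesday + 3 ≡ Saturday — that's 1925's doomsday.
In February the doomsday date is Feb 28 (1925 is not a leap year).
Feb 19 is 9 days before Feb 28; 9 mod 7 = 2, so Saturday − 2 = Thursday.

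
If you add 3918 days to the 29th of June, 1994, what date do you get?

+365 (one year) → Jun 29, 1995 (3553 left).
+366 (one year; includes Feb 29, 1996) → Jun 29, 1996 (3187 left).
+365 (one year) → Jun 29, 1997 (2822 left).
+365 (one year) → Jun 29, 1998 (2457 left).
+365 (one year) → Jun 29, 1999 (2092 left).
+366 (one year; includes Feb 29, 2000) → Jun 29, 2000 (1726 left).
+365 (one year) → Jun 29, 2001 (1361 left).
+365 (one year) → Jun 29, 2002 (996 left).
+365 (one year) → Jun 29, 2003 (631 left).
+366 (one year; includes Feb 29, 2004) → Jun 29, 2004 (265 left).
Jun has 30 days: +2 → Jul 1, 2004 (263 left).
Jul has 31 days: +31 → Aug 1, 2004 (232 left).
Aug has 31 days: +31 → Sep 1, 2004 (201 left).
Sep has 30 days: +30 → Oct 1, 2004 (171 left).
Oct has 31 days: +31 → Nov 1, 2004 (140 left).
Nov has 30 days: +30 → Dec 1, 2004 (110 left).
Dec has 31 days: +31 → Jan 1, 2005 (79 left).
Jan has 31 days: +31 → Feb 1, 2005 (48 left).
Feb has 28 days: +28 → Mar 1, 2005 (20 left).
+20 → Mar 21, 2005.

March 21, 2005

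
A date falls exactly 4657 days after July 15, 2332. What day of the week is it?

Sunday

Jul 15, 2332 is a Friday.
4657 mod 7 = 2, so 4657 days after a Friday is Friday + 2 = Sunday.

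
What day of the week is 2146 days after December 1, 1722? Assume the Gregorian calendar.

Saturday

First find the weekday of Dec 1, 1722. Doomsday rule: the anchor day for the 1700s is Sunday. For year 22: 22÷12 = 1 r 10, and 10÷4 = 2, so 1+10+2 = 13.
Sunday + 13 ≡ Saturday — that's 1722's doomsday.
In December the doomsday date is Dec 12.
Dec 1 is 11 days before Dec 12; 11 mod 7 = 4, so Saturday − 4 = Tuesday.
2146 mod 7 = 4, so 2146 days after a Tuesday is Tuesday + 4 = Saturday.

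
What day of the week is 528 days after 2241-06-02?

First find the weekday of Jun 2, 2241. Doomsday rule: the anchor day for the 2200s is Friday. For year 41: 41÷12 = 3 r 5, and 5÷4 = 1, so 3+5+1 = 9.
Friday + 9 ≡ Sunday — that's 2241's doomsday.
In June the doomsday date is Jun 6.
Jun 2 is 4 days before Jun 6; 4 mod 7 = 4, so Sunday − 4 = Wednesday.
528 mod 7 = 3, so 528 days after a Wednesday is Wednesday + 3 = Saturday.

Saturday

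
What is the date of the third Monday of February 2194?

February 17, 2194

February 1, 2194 is a Saturday.
The first Monday is therefore February 3 (2 days later).
The third Monday is 3 + 2×7 = February 17.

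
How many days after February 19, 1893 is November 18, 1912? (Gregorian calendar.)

Feb 19, 1893 → Feb 19, 1894: 365 days.
Feb 19, 1894 → Feb 19, 1895: 365 days.
Feb 19, 1895 → Feb 19, 1896: 365 days.
Feb 19, 1896 → Feb 19, 1897: 366 days (Feb 29, 1896 is in that span).
Feb 19, 1897 → Feb 19, 1898: 365 days.
Feb 19, 1898 → Feb 19, 1899: 365 days.
Feb 19, 1899 → Feb 19, 1900: 365 days.
Feb 19, 1900 → Feb 19, 1901: 365 days.
Feb 19, 1901 → Feb 19, 1902: 365 days.
Feb 19, 1902 → Feb 19, 1903: 365 days.
Feb 19, 1903 → Feb 19, 1904: 365 days.
Feb 19, 1904 → Feb 19, 1905: 366 days (Feb 29, 1904 is in that span).
Feb 19, 1905 → Feb 19, 1906: 365 days.
Feb 19, 1906 → Feb 19, 1907: 365 days.
Feb 19, 1907 → Feb 19, 1908: 365 days.
Feb 19, 1908 → Feb 19, 1909: 366 days (Feb 29, 1908 is in that span).
Feb 19, 1909 → Feb 19, 1910: 365 days.
Feb 19, 1910 → Feb 19, 1911: 365 days.
Feb 19, 1911 → Feb 19, 1912: 365 days.
Feb 19, 1912 → Mar 19, 1912: 29 days (February has 29).
Mar 19, 1912 → Apr 19, 1912: 31 days (March has 31).
Apr 19, 1912 → May 19, 1912: 30 days (April has 30).
May 19, 1912 → Jun 19, 1912: 31 days (May has 31).
Jun 19, 1912 → Jul 19, 1912: 30 days (June has 30).
Jul 19, 1912 → Aug 19, 1912: 31 days (July has 31).
Aug 19, 1912 → Sep 19, 1912: 31 days (August has 31).
Sep 19, 1912 → Oct 19, 1912: 30 days (September has 30).
Oct 19, 1912 → Nov 18, 1912: 30 days.
Total: 7211 days.

7211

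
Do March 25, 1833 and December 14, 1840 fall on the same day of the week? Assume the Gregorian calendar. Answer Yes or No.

From Mar 25, 1833 to Dec 14, 1840 is 2821 days.
2821 mod 7 = 0, so they are the same weekday.
(Mar 25, 1833 is a Monday; Dec 14, 1840 is a Monday.)

Yes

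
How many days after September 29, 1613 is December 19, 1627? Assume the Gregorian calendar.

Sep 29, 1613 → Sep 29, 1614: 365 days.
Sep 29, 1614 → Sep 29, 1615: 365 days.
Sep 29, 1615 → Sep 29, 1616: 366 days (Feb 29, 1616 is in that span).
Sep 29, 1616 → Sep 29, 1617: 365 days.
Sep 29, 1617 → Sep 29, 1618: 365 days.
Sep 29, 1618 → Sep 29, 1619: 365 days.
Sep 29, 1619 → Sep 29, 1620: 366 days (Feb 29, 1620 is in that span).
Sep 29, 1620 → Sep 29, 1621: 365 days.
Sep 29, 1621 → Sep 29, 1622: 365 days.
Sep 29, 1622 → Sep 29, 1623: 365 days.
Sep 29, 1623 → Sep 29, 1624: 366 days (Feb 29, 1624 is in that span).
Sep 29, 1624 → Sep 29, 1625: 365 days.
Sep 29, 1625 → Sep 29, 1626: 365 days.
Sep 29, 1626 → Sep 29, 1627: 365 days.
Sep 29, 1627 → Oct 29, 1627: 30 days (September has 30).
Oct 29, 1627 → Nov 29, 1627: 31 days (October has 31).
Nov 29, 1627 → Dec 19, 1627: 20 days.
Total: 5194 days.

5194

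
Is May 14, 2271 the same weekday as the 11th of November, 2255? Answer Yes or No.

Yes

From Nov 11, 2255 to May 14, 2271 is 5663 days.
5663 mod 7 = 0, so they are the same weekday.
(Nov 11, 2255 is a Sunday; May 14, 2271 is a Sunday.)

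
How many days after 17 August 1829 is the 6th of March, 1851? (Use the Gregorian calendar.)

Aug 17, 1829 → Aug 17, 1830: 365 days.
Aug 17, 1830 → Aug 17, 1831: 365 days.
Aug 17, 1831 → Aug 17, 1832: 366 days (Feb 29, 1832 is in that span).
Aug 17, 1832 → Aug 17, 1833: 365 days.
Aug 17, 1833 → Aug 17, 1834: 365 days.
Aug 17, 1834 → Aug 17, 1835: 365 days.
Aug 17, 1835 → Aug 17, 1836: 366 days (Feb 29, 1836 is in that span).
Aug 17, 1836 → Aug 17, 1837: 365 days.
Aug 17, 1837 → Aug 17, 1838: 365 days.
Aug 17, 1838 → Aug 17, 1839: 365 days.
Aug 17, 1839 → Aug 17, 1840: 366 days (Feb 29, 1840 is in that span).
Aug 17, 1840 → Aug 17, 1841: 365 days.
Aug 17, 1841 → Aug 17, 1842: 365 days.
Aug 17, 1842 → Aug 17, 1843: 365 days.
Aug 17, 1843 → Aug 17, 1844: 366 days (Feb 29, 1844 is in that span).
Aug 17, 1844 → Aug 17, 1845: 365 days.
Aug 17, 1845 → Aug 17, 1846: 365 days.
Aug 17, 1846 → Aug 17, 1847: 365 days.
Aug 17, 1847 → Aug 17, 1848: 366 days (Feb 29, 1848 is in that span).
Aug 17, 1848 → Aug 17, 1849: 365 days.
Aug 17, 1849 → Aug 17, 1850: 365 days.
Aug 17, 1850 → Sep 17, 1850: 31 days (August has 31).
Sep 17, 1850 → Oct 17, 1850: 30 days (September has 30).
Oct 17, 1850 → Nov 17, 1850: 31 days (October has 31).
Nov 17, 1850 → Dec 17, 1850: 30 days (November has 30).
Dec 17, 1850 → Jan 17, 1851: 31 days (December has 31).
Jan 17, 1851 → Feb 17, 1851: 31 days (January has 31).
Feb 17, 1851 → Mar 6, 1851: 17 days.
Total: 7871 days.

7871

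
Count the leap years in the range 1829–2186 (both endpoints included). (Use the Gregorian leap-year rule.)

Multiples of 4 in [1829,2186]: 89.
Of those, multiples of 100: 3 (not leap unless ÷400).
Multiples of 400: 1.
Leap years = 89 − 3 + 1 = 87.

87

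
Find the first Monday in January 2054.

January 5, 2054

January 1, 2054 is a Thursday.
The first Monday is therefore January 5 (4 days later).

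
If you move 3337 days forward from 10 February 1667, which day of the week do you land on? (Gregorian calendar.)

First find the weekday of Feb 10, 1667. Doomsday rule: the anchor day for the 1600s is Tuesday. For year 67: 67÷12 = 5 r 7, and 7÷4 = 1, so 5+7+1 = 13.
Tuesday + 13 ≡ Monday — that's 1667's doomsday.
In February the doomsday date is Feb 28 (1667 is not a leap year).
Feb 10 is 18 days before Feb 28; 18 mod 7 = 4, so Monday − 4 = Thursday.
3337 mod 7 = 5, so 3337 days after a Thursday is Thursday + 5 = Tuesday.

Tuesday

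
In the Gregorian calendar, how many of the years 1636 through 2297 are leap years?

Multiples of 4 in [1636,2297]: 166.
Of those, multiples of 100: 6 (not leap unless ÷400).
Multiples of 400: 1.
Leap years = 166 − 6 + 1 = 161.

161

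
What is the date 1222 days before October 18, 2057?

−365 (one year) → Oct 18, 2056 (857 left).
−366 (one year; includes Feb 29, 2056) → Oct 18, 2055 (491 left).
−365 (one year) → Oct 18, 2054 (126 left).
−18 → Sep 30, 2054 (end of Sep, 30 days; 108 left).
−30 → Aug 31, 2054 (end of Aug, 31 days; 78 left).
−31 → Jul 31, 2054 (end of Jul, 31 days; 47 left).
−31 → Jun 30, 2054 (end of Jun, 30 days; 16 left).
−16 → Jun 14, 2054.

June 14, 2054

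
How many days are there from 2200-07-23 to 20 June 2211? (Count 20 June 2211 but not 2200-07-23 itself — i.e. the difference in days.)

Jul 23, 2200 → Jul 23, 2201: 365 days.
Jul 23, 2201 → Jul 23, 2202: 365 days.
Jul 23, 2202 → Jul 23, 2203: 365 days.
Jul 23, 2203 → Jul 23, 2204: 366 days (Feb 29, 2204 is in that span).
Jul 23, 2204 → Jul 23, 2205: 365 days.
Jul 23, 2205 → Jul 23, 2206: 365 days.
Jul 23, 2206 → Jul 23, 2207: 365 days.
Jul 23, 2207 → Jul 23, 2208: 366 days (Feb 29, 2208 is in that span).
Jul 23, 2208 → Jul 23, 2209: 365 days.
Jul 23, 2209 → Jul 23, 2210: 365 days.
Jul 23, 2210 → Aug 23, 2210: 31 days (July has 31).
Aug 23, 2210 → Sep 23, 2210: 31 days (August has 31).
Sep 23, 2210 → Oct 23, 2210: 30 days (September has 30).
Oct 23, 2210 → Nov 23, 2210: 31 days (October has 31).
Nov 23, 2210 → Dec 23, 2210: 30 days (November has 30).
Dec 23, 2210 → Jan 23, 2211: 31 days (December has 31).
Jan 23, 2211 → Feb 23, 2211: 31 days (January has 31).
Feb 23, 2211 → Mar 23, 2211: 28 days (February has 28).
Mar 23, 2211 → Apr 23, 2211: 31 days (March has 31).
Apr 23, 2211 → May 23, 2211: 30 days (April has 30).
May 23, 2211 → Jun 20, 2211: 28 days.
Total: 3984 days.

3984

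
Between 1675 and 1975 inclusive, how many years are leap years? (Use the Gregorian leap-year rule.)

72

Multiples of 4 in [1675,1975]: 75.
Of those, multiples of 100: 3 (not leap unless ÷400).
Multiples of 400: 0.
Leap years = 75 − 3 + 0 = 72.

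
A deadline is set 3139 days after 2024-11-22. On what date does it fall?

June 27, 2033

+365 (one year) → Nov 22, 2025 (2774 left).
+365 (one year) → Nov 22, 2026 (2409 left).
+365 (one year) → Nov 22, 2027 (2044 left).
+366 (one year; includes Feb 29, 2028) → Nov 22, 2028 (1678 left).
+365 (one year) → Nov 22, 2029 (1313 left).
+365 (one year) → Nov 22, 2030 (948 left).
+365 (one year) → Nov 22, 2031 (583 left).
+366 (one year; includes Feb 29, 2032) → Nov 22, 2032 (217 left).
Nov has 30 days: +9 → Dec 1, 2032 (208 left).
Dec has 31 days: +31 → Jan 1, 2033 (177 left).
Jan has 31 days: +31 → Feb 1, 2033 (146 left).
Feb has 28 days: +28 → Mar 1, 2033 (118 left).
Mar has 31 days: +31 → Apr 1, 2033 (87 left).
Apr has 30 days: +30 → May 1, 2033 (57 left).
May has 31 days: +31 → Jun 1, 2033 (26 left).
+26 → Jun 27, 2033.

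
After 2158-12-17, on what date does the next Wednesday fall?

Dec 17, 2158 is a Sunday.
From Sunday to the next Wednesday is 3 days.
Dec 17, 2158 + 3 = Dec 20, 2158.

December 20, 2158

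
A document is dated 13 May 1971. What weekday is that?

Thursday

Doomsday rule: the anchor day for the 1900s is Wednesday. For year 71: 71÷12 = 5 r 11, and 11÷4 = 2, so 5+11+2 = 18.
Wednesday + 18 ≡ Sunday — that's 1971's doomsday.
In May the doomsday date is May 9.
May 13 is 4 days after May 9; 4 mod 7 = 4, so Sunday + 4 = Thursday.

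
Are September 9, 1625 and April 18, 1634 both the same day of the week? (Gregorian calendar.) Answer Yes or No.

Yes

From Sep 9, 1625 to Apr 18, 1634 is 3143 days.
3143 mod 7 = 0, so they are the same weekday.
(Sep 9, 1625 is a Tuesday; Apr 18, 1634 is a Tuesday.)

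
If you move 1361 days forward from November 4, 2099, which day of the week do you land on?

Saturday

First find the weekday of Nov 4, 2099. Doomsday rule: the anchor day for the 2000s is Tuesday. For year 99: 99÷12 = 8 r 3, and 3÷4 = 0, so 8+3+0 = 11.
Tuesday + 11 ≡ Saturday — that's 2099's doomsday.
In November the doomsday date is Nov 7.
Nov 4 is 3 days before Nov 7; 3 mod 7 = 3, so Saturday − 3 = Wednesday.
1361 mod 7 = 3, so 1361 days after a Wednesday is Wednesday + 3 = Saturday.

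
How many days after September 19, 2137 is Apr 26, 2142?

Sep 19, 2137 → Sep 19, 2138: 365 days.
Sep 19, 2138 → Sep 19, 2139: 365 days.
Sep 19, 2139 → Sep 19, 2140: 366 days (Feb 29, 2140 is in that span).
Sep 19, 2140 → Sep 19, 2141: 365 days.
Sep 19, 2141 → Oct 19, 2141: 30 days (September has 30).
Oct 19, 2141 → Nov 19, 2141: 31 days (October has 31).
Nov 19, 2141 → Dec 19, 2141: 30 days (November has 30).
Dec 19, 2141 → Jan 19, 2142: 31 days (December has 31).
Jan 19, 2142 → Feb 19, 2142: 31 days (January has 31).
Feb 19, 2142 → Mar 19, 2142: 28 days (February has 28).
Mar 19, 2142 → Apr 19, 2142: 31 days (March has 31).
Apr 19, 2142 → Apr 26, 2142: 7 days.
Total: 1680 days.

1680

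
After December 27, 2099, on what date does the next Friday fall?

Dec 27, 2099 is a Sunday.
From Sunday to the next Friday is 5 days.
Dec 27, 2099 + 5 = Jan 1, 2100.

January 1, 2100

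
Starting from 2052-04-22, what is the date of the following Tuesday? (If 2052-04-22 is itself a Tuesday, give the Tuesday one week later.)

Apr 22, 2052 is a Monday.
From Monday to the next Tuesday is 1 day.
Apr 22, 2052 + 1 = Apr 23, 2052.

April 23, 2052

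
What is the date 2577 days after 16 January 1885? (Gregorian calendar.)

February 6, 1892

+365 (one year) → Jan 16, 1886 (2212 left).
+365 (one year) → Jan 16, 1887 (1847 left).
+365 (one year) → Jan 16, 1888 (1482 left).
+366 (one year; includes Feb 29, 1888) → Jan 16, 1889 (1116 left).
+365 (one year) → Jan 16, 1890 (751 left).
+365 (one year) → Jan 16, 1891 (386 left).
Jan has 31 days: +16 → Feb 1, 1891 (370 left).
Feb has 28 days: +28 → Mar 1, 1891 (342 left).
Mar has 31 days: +31 → Apr 1, 1891 (311 left).
Apr has 30 days: +30 → May 1, 1891 (281 left).
May has 31 days: +31 → Jun 1, 1891 (250 left).
Jun has 30 days: +30 → Jul 1, 1891 (220 left).
Jul has 31 days: +31 → Aug 1, 1891 (189 left).
Aug has 31 days: +31 → Sep 1, 1891 (158 left).
Sep has 30 days: +30 → Oct 1, 1891 (128 left).
Oct has 31 days: +31 → Nov 1, 1891 (97 left).
Nov has 30 days: +30 → Dec 1, 1891 (67 left).
Dec has 31 days: +31 → Jan 1, 1892 (36 left).
Jan has 31 days: +31 → Feb 1, 1892 (5 left).
+5 → Feb 6, 1892.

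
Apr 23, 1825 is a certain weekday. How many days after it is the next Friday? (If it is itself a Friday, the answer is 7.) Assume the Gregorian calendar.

6

Apr 23, 1825 is a Saturday.
From Saturday to the next Friday is 6 days.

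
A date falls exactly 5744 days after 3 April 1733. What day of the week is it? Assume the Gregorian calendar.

Tuesday

First find the weekday of Apr 3, 1733. Doomsday rule: the anchor day for the 1700s is Sunday. For year 33: 33÷12 = 2 r 9, and 9÷4 = 2, so 2+9+2 = 13.
Sunday + 13 ≡ Saturday — that's 1733's doomsday.
In April the doomsday date is Apr 4.
Apr 3 is 1 day before Apr 4; 1 mod 7 = 1, so Saturday − 1 = Friday.
5744 mod 7 = 4, so 5744 days after a Friday is Friday + 4 = Tuesday.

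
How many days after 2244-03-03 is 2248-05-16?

Mar 3, 2244 → Mar 3, 2245: 365 days.
Mar 3, 2245 → Mar 3, 2246: 365 days.
Mar 3, 2246 → Mar 3, 2247: 365 days.
Mar 3, 2247 → Mar 3, 2248: 366 days (Feb 29, 2248 is in that span).
Mar 3, 2248 → Apr 3, 2248: 31 days (March has 31).
Apr 3, 2248 → May 3, 2248: 30 days (April has 30).
May 3, 2248 → May 16, 2248: 13 days.
Total: 1535 days.

1535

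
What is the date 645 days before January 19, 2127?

−365 (one year) → Jan 19, 2126 (280 left).
−19 → Dec 31, 2125 (end of Dec, 31 days; 261 left).
−31 → Nov 30, 2125 (end of Nov, 30 days; 230 left).
−30 → Oct 31, 2125 (end of Oct, 31 days; 200 left).
−31 → Sep 30, 2125 (end of Sep, 30 days; 169 left).
−30 → Aug 31, 2125 (end of Aug, 31 days; 139 left).
−31 → Jul 31, 2125 (end of Jul, 31 days; 108 left).
−31 → Jun 30, 2125 (end of Jun, 30 days; 77 left).
−30 → May 31, 2125 (end of May, 31 days; 47 left).
−31 → Apr 30, 2125 (end of Apr, 30 days; 16 left).
−16 → Apr 14, 2125.

April 14, 2125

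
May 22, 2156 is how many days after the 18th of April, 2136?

Apr 18, 2136 → Apr 18, 2137: 365 days.
Apr 18, 2137 → Apr 18, 2138: 365 days.
Apr 18, 2138 → Apr 18, 2139: 365 days.
Apr 18, 2139 → Apr 18, 2140: 366 days (Feb 29, 2140 is in that span).
Apr 18, 2140 → Apr 18, 2141: 365 days.
Apr 18, 2141 → Apr 18, 2142: 365 days.
Apr 18, 2142 → Apr 18, 2143: 365 days.
Apr 18, 2143 → Apr 18, 2144: 366 days (Feb 29, 2144 is in that span).
Apr 18, 2144 → Apr 18, 2145: 365 days.
Apr 18, 2145 → Apr 18, 2146: 365 days.
Apr 18, 2146 → Apr 18, 2147: 365 days.
Apr 18, 2147 → Apr 18, 2148: 366 days (Feb 29, 2148 is in that span).
Apr 18, 2148 → Apr 18, 2149: 365 days.
Apr 18, 2149 → Apr 18, 2150: 365 days.
Apr 18, 2150 → Apr 18, 2151: 365 days.
Apr 18, 2151 → Apr 18, 2152: 366 days (Feb 29, 2152 is in that span).
Apr 18, 2152 → Apr 18, 2153: 365 days.
Apr 18, 2153 → Apr 18, 2154: 365 days.
Apr 18, 2154 → Apr 18, 2155: 365 days.
Apr 18, 2155 → May 18, 2155: 30 days (April has 30).
May 18, 2155 → Jun 18, 2155: 31 days (May has 31).
Jun 18, 2155 → Jul 18, 2155: 30 days (June has 30).
Jul 18, 2155 → Aug 18, 2155: 31 days (July has 31).
Aug 18, 2155 → Sep 18, 2155: 31 days (August has 31).
Sep 18, 2155 → Oct 18, 2155: 30 days (September has 30).
Oct 18, 2155 → Nov 18, 2155: 31 days (October has 31).
Nov 18, 2155 → Dec 18, 2155: 30 days (November has 30).
Dec 18, 2155 → Jan 18, 2156: 31 days (December has 31).
Jan 18, 2156 → Feb 18, 2156: 31 days (January has 31).
Feb 18, 2156 → Mar 18, 2156: 29 days (February has 29).
Mar 18, 2156 → Apr 18, 2156: 31 days (March has 31).
Apr 18, 2156 → May 18, 2156: 30 days (April has 30).
May 18, 2156 → May 22, 2156: 4 days.
Total: 7339 days.

7339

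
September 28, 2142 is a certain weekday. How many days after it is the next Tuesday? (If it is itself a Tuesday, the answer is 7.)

Sep 28, 2142 is a Friday.
From Friday to the next Tuesday is 4 days.

4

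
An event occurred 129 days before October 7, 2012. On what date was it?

−7 → Sep 30, 2012 (end of Sep, 30 days; 122 left).
−30 → Aug 31, 2012 (end of Aug, 31 days; 92 left).
−31 → Jul 31, 2012 (end of Jul, 31 days; 61 left).
−31 → Jun 30, 2012 (end of Jun, 30 days; 30 left).
−30 → May 31, 2012 (end of May, 31 days; 0 left).

May 31, 2012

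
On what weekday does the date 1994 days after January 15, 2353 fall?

Wednesday

Jan 15, 2353 is a Thursday.
1994 mod 7 = 6, so 1994 days after a Thursday is Thursday + 6 = Wednesday.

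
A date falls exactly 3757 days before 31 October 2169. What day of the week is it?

First find the weekday of Oct 31, 2169. Doomsday rule: the anchor day for the 2100s is Sunday. For year 69: 69÷12 = 5 r 9, and 9÷4 = 2, so 5+9+2 = 16.
Sunday + 16 ≡ Tuesday — that's 2169's doomsday.
In October the doomsday date is Oct 10.
Oct 31 is 21 days after Oct 10; 21 mod 7 = 0, so Tuesday + 0 = Tuesday.
3757 mod 7 = 5, so 3757 days before a Tuesday is Tuesday − 5 = Thursday.

Thursday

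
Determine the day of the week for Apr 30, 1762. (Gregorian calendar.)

Doomsday rule: the anchor day for the 1700s is Sunday. For year 62: 62÷12 = 5 r 2, and 2÷4 = 0, so 5+2+0 = 7.
Sunday + 7 ≡ Sunday — that's 1762's doomsday.
In April the doomsday date is Apr 4.
Apr 30 is 26 days after Apr 4; 26 mod 7 = 5, so Sunday + 5 = Friday.

Friday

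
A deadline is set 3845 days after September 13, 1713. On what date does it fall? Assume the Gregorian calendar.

March 24, 1724

+365 (one year) → Sep 13, 1714 (3480 left).
+365 (one year) → Sep 13, 1715 (3115 left).
+366 (one year; includes Feb 29, 1716) → Sep 13, 1716 (2749 left).
+365 (one year) → Sep 13, 1717 (2384 left).
+365 (one year) → Sep 13, 1718 (2019 left).
+365 (one year) → Sep 13, 1719 (1654 left).
+366 (one year; includes Feb 29, 1720) → Sep 13, 1720 (1288 left).
+365 (one year) → Sep 13, 1721 (923 left).
+365 (one year) → Sep 13, 1722 (558 left).
+365 (one year) → Sep 13, 1723 (193 left).
Sep has 30 days: +18 → Oct 1, 1723 (175 left).
Oct has 31 days: +31 → Nov 1, 1723 (144 left).
Nov has 30 days: +30 → Dec 1, 1723 (114 left).
Dec has 31 days: +31 → Jan 1, 1724 (83 left).
Jan has 31 days: +31 → Feb 1, 1724 (52 left).
Feb has 29 days: +29 → Mar 1, 1724 (23 left).
+23 → Mar 24, 1724.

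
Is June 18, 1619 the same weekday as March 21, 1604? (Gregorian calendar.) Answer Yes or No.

From Mar 21, 1604 to Jun 18, 1619 is 5567 days.
5567 mod 7 = 2, so they are different weekdays.
(Mar 21, 1604 is a Sunday; Jun 18, 1619 is a Tuesday.)

No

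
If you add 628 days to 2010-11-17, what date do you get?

+365 (one year) → Nov 17, 2011 (263 left).
Nov has 30 days: +14 → Dec 1, 2011 (249 left).
Dec has 31 days: +31 → Jan 1, 2012 (218 left).
Jan has 31 days: +31 → Feb 1, 2012 (187 left).
Feb has 29 days: +29 → Mar 1, 2012 (158 left).
Mar has 31 days: +31 → Apr 1, 2012 (127 left).
Apr has 30 days: +30 → May 1, 2012 (97 left).
May has 31 days: +31 → Jun 1, 2012 (66 left).
Jun has 30 days: +30 → Jul 1, 2012 (36 left).
Jul has 31 days: +31 → Aug 1, 2012 (5 left).
+5 → Aug 6, 2012.

August 6, 2012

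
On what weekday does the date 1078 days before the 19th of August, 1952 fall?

Tuesday

First find the weekday of Aug 19, 1952. Doomsday rule: the anchor day for the 1900s is Wednesday. For year 52: 52÷12 = 4 r 4, and 4÷4 = 1, so 4+4+1 = 9.
Wednesday + 9 ≡ Friday — that's 1952's doomsday.
In August the doomsday date is Aug 8.
Aug 19 is 11 days after Aug 8; 11 mod 7 = 4, so Friday + 4 = Tuesday.
1078 mod 7 = 0, so 1078 days before a Tuesday is Tuesday − 0 = Tuesday.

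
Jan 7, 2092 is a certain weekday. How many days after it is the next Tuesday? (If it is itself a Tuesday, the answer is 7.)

Jan 7, 2092 is a Monday.
From Monday to the next Tuesday is 1 day.

1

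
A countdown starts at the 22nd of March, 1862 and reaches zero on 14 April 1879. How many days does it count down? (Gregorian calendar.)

Mar 22, 1862 → Mar 22, 1863: 365 days.
Mar 22, 1863 → Mar 22, 1864: 366 days (Feb 29, 1864 is in that span).
Mar 22, 1864 → Mar 22, 1865: 365 days.
Mar 22, 1865 → Mar 22, 1866: 365 days.
Mar 22, 1866 → Mar 22, 1867: 365 days.
Mar 22, 1867 → Mar 22, 1868: 366 days (Feb 29, 1868 is in that span).
Mar 22, 1868 → Mar 22, 1869: 365 days.
Mar 22, 1869 → Mar 22, 1870: 365 days.
Mar 22, 1870 → Mar 22, 1871: 365 days.
Mar 22, 1871 → Mar 22, 1872: 366 days (Feb 29, 1872 is in that span).
Mar 22, 1872 → Mar 22, 1873: 365 days.
Mar 22, 1873 → Mar 22, 1874: 365 days.
Mar 22, 1874 → Mar 22, 1875: 365 days.
Mar 22, 1875 → Mar 22, 1876: 366 days (Feb 29, 1876 is in that span).
Mar 22, 1876 → Mar 22, 1877: 365 days.
Mar 22, 1877 → Mar 22, 1878: 365 days.
Mar 22, 1878 → Apr 22, 1878: 31 days (March has 31).
Apr 22, 1878 → May 22, 1878: 30 days (April has 30).
May 22, 1878 → Jun 22, 1878: 31 days (May has 31).
Jun 22, 1878 → Jul 22, 1878: 30 days (June has 30).
Jul 22, 1878 → Aug 22, 1878: 31 days (July has 31).
Aug 22, 1878 → Sep 22, 1878: 31 days (August has 31).
Sep 22, 1878 → Oct 22, 1878: 30 days (September has 30).
Oct 22, 1878 → Nov 22, 1878: 31 days (October has 31).
Nov 22, 1878 → Dec 22, 1878: 30 days (November has 30).
Dec 22, 1878 → Jan 22, 1879: 31 days (December has 31).
Jan 22, 1879 → Feb 22, 1879: 31 days (January has 31).
Feb 22, 1879 → Mar 22, 1879: 28 days (February has 28).
Mar 22, 1879 → Apr 14, 1879: 23 days.
Total: 6232 days.

6232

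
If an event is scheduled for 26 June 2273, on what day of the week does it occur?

Doomsday rule: the anchor day for the 2200s is Friday. For year 73: 73÷12 = 6 r 1, and 1÷4 = 0, so 6+1+0 = 7.
Friday + 7 ≡ Friday — that's 2273's doomsday.
In June the doomsday date is Jun 6.
Jun 26 is 20 days after Jun 6; 20 mod 7 = 6, so Friday + 6 = Thursday.

Thursday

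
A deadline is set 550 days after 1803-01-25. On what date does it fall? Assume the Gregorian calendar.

+365 (one year) → Jan 25, 1804 (185 left).
Jan has 31 days: +7 → Feb 1, 1804 (178 left).
Feb has 29 days: +29 → Mar 1, 1804 (149 left).
Mar has 31 days: +31 → Apr 1, 1804 (118 left).
Apr has 30 days: +30 → May 1, 1804 (88 left).
May has 31 days: +31 → Jun 1, 1804 (57 left).
Jun has 30 days: +30 → Jul 1, 1804 (27 left).
+27 → Jul 28, 1804.

July 28, 1804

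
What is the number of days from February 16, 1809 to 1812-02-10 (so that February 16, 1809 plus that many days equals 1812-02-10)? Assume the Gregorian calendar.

1089

Feb 16, 1809 → Feb 16, 1810: 365 days.
Feb 16, 1810 → Feb 16, 1811: 365 days.
Feb 16, 1811 → Mar 16, 1811: 28 days (February has 28).
Mar 16, 1811 → Apr 16, 1811: 31 days (March has 31).
Apr 16, 1811 → May 16, 1811: 30 days (April has 30).
May 16, 1811 → Jun 16, 1811: 31 days (May has 31).
Jun 16, 1811 → Jul 16, 1811: 30 days (June has 30).
Jul 16, 1811 → Aug 16, 1811: 31 days (July has 31).
Aug 16, 1811 → Sep 16, 1811: 31 days (August has 31).
Sep 16, 1811 → Oct 16, 1811: 30 days (September has 30).
Oct 16, 1811 → Nov 16, 1811: 31 days (October has 31).
Nov 16, 1811 → Dec 16, 1811: 30 days (November has 30).
Dec 16, 1811 → Jan 16, 1812: 31 days (December has 31).
Jan 16, 1812 → Feb 10, 1812: 25 days.
Total: 1089 days.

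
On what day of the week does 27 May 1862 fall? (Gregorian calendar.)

Doomsday rule: the anchor day for the 1800s is Friday. For year 62: 62÷12 = 5 r 2, and 2÷4 = 0, so 5+2+0 = 7.
Friday + 7 ≡ Friday — that's 1862's doomsday.
In May the doomsday date is May 9.
May 27 is 18 days after May 9; 18 mod 7 = 4, so Friday + 4 = Tuesday.

Tuesday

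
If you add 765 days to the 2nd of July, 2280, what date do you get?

August 6, 2282

+365 (one year) → Jul 2, 2281 (400 left).
Jul has 31 days: +30 → Aug 1, 2281 (370 left).
Aug has 31 days: +31 → Sep 1, 2281 (339 left).
Sep has 30 days: +30 → Oct 1, 2281 (309 left).
Oct has 31 days: +31 → Nov 1, 2281 (278 left).
Nov has 30 days: +30 → Dec 1, 2281 (248 left).
Dec has 31 days: +31 → Jan 1, 2282 (217 left).
Jan has 31 days: +31 → Feb 1, 2282 (186 left).
Feb has 28 days: +28 → Mar 1, 2282 (158 left).
Mar has 31 days: +31 → Apr 1, 2282 (127 left).
Apr has 30 days: +30 → May 1, 2282 (97 left).
May has 31 days: +31 → Jun 1, 2282 (66 left).
Jun has 30 days: +30 → Jul 1, 2282 (36 left).
Jul has 31 days: +31 → Aug 1, 2282 (5 left).
+5 → Aug 6, 2282.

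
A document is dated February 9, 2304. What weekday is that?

Tuesday

Doomsday rule: the anchor day for the 2300s is Wednesday. For year 04: 4÷12 = 0 r 4, and 4÷4 = 1, so 0+4+1 = 5.
Wednesday + 5 ≡ Monday — that's 2304's doomsday.
In February the doomsday date is Feb 29 (2304 is a leap year (divisible by 4)).
Feb 9 is 20 days before Feb 29; 20 mod 7 = 6, so Monday − 6 = Tuesday.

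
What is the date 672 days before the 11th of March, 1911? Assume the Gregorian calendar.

May 8, 1909

−365 (one year) → Mar 11, 1910 (307 left).
−11 → Feb 28, 1910 (end of Feb, 28 days; 296 left).
−28 → Jan 31, 1910 (end of Jan, 31 days; 268 left).
−31 → Dec 31, 1909 (end of Dec, 31 days; 237 left).
−31 → Nov 30, 1909 (end of Nov, 30 days; 206 left).
−30 → Oct 31, 1909 (end of Oct, 31 days; 176 left).
−31 → Sep 30, 1909 (end of Sep, 30 days; 145 left).
−30 → Aug 31, 1909 (end of Aug, 31 days; 115 left).
−31 → Jul 31, 1909 (end of Jul, 31 days; 84 left).
−31 → Jun 30, 1909 (end of Jun, 30 days; 53 left).
−30 → May 31, 1909 (end of May, 31 days; 23 left).
−23 → May 8, 1909.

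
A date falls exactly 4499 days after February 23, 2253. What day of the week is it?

First find the weekday of Feb 23, 2253. Doomsday rule: the anchor day for the 2200s is Friday. For year 53: 53÷12 = 4 r 5, and 5÷4 = 1, so 4+5+1 = 10.
Friday + 10 ≡ Monday — that's 2253's doomsday.
In February the doomsday date is Feb 28 (2253 is not a leap year).
Feb 23 is 5 days before Feb 28; 5 mod 7 = 5, so Monday − 5 = Wednesday.
4499 mod 7 = 5, so 4499 days after a Wednesday is Wednesday + 5 = Monday.

Monday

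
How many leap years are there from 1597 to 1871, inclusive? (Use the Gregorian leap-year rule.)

Multiples of 4 in [1597,1871]: 68.
Of those, multiples of 100: 3 (not leap unless ÷400).
Multiples of 400: 1.
Leap years = 68 − 3 + 1 = 66.

66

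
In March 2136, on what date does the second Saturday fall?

March 1, 2136 is a Thursday.
The first Saturday is therefore March 3 (2 days later).
The second Saturday is 3 + 1×7 = March 10.

March 10, 2136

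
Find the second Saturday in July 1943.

July 1, 1943 is a Thursday.
The first Saturday is therefore July 3 (2 days later).
The second Saturday is 3 + 1×7 = July 10.

July 10, 1943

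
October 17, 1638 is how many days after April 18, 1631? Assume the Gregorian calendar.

2739

Apr 18, 1631 → Apr 18, 1632: 366 days (Feb 29, 1632 is in that span).
Apr 18, 1632 → Apr 18, 1633: 365 days.
Apr 18, 1633 → Apr 18, 1634: 365 days.
Apr 18, 1634 → Apr 18, 1635: 365 days.
Apr 18, 1635 → Apr 18, 1636: 366 days (Feb 29, 1636 is in that span).
Apr 18, 1636 → Apr 18, 1637: 365 days.
Apr 18, 1637 → Apr 18, 1638: 365 days.
Apr 18, 1638 → May 18, 1638: 30 days (April has 30).
May 18, 1638 → Jun 18, 1638: 31 days (May has 31).
Jun 18, 1638 → Jul 18, 1638: 30 days (June has 30).
Jul 18, 1638 → Aug 18, 1638: 31 days (July has 31).
Aug 18, 1638 → Sep 18, 1638: 31 days (August has 31).
Sep 18, 1638 → Oct 17, 1638: 29 days.
Total: 2739 days.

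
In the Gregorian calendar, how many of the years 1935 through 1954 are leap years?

5

Multiples of 4 in [1935,1954]: 5.
Of those, multiples of 100: 0 (not leap unless ÷400).
Multiples of 400: 0.
Leap years = 5 − 0 + 0 = 5.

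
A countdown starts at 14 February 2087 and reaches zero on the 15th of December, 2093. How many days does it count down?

2496

Feb 14, 2087 → Feb 14, 2088: 365 days.
Feb 14, 2088 → Feb 14, 2089: 366 days (Feb 29, 2088 is in that span).
Feb 14, 2089 → Feb 14, 2090: 365 days.
Feb 14, 2090 → Feb 14, 2091: 365 days.
Feb 14, 2091 → Feb 14, 2092: 365 days.
Feb 14, 2092 → Feb 14, 2093: 366 days (Feb 29, 2092 is in that span).
Feb 14, 2093 → Mar 14, 2093: 28 days (February has 28).
Mar 14, 2093 → Apr 14, 2093: 31 days (March has 31).
Apr 14, 2093 → May 14, 2093: 30 days (April has 30).
May 14, 2093 → Jun 14, 2093: 31 days (May has 31).
Jun 14, 2093 → Jul 14, 2093: 30 days (June has 30).
Jul 14, 2093 → Aug 14, 2093: 31 days (July has 31).
Aug 14, 2093 → Sep 14, 2093: 31 days (August has 31).
Sep 14, 2093 → Oct 14, 2093: 30 days (September has 30).
Oct 14, 2093 → Nov 14, 2093: 31 days (October has 31).
Nov 14, 2093 → Dec 14, 2093: 30 days (November has 30).
Dec 14, 2093 → Dec 15, 2093: 1 days.
Total: 2496 days.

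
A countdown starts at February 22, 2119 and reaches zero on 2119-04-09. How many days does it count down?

46

Feb 22, 2119 → Mar 22, 2119: 28 days (February has 28).
Mar 22, 2119 → Apr 9, 2119: 18 days.
Total: 46 days.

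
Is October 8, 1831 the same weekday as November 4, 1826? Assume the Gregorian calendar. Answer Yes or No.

From Nov 4, 1826 to Oct 8, 1831 is 1799 days.
1799 mod 7 = 0, so they are the same weekday.
(Nov 4, 1826 is a Saturday; Oct 8, 1831 is a Saturday.)

Yes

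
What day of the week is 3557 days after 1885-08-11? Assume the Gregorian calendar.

First find the weekday of Aug 11, 1885. Doomsday rule: the anchor day for the 1800s is Friday. For year 85: 85÷12 = 7 r 1, and 1÷4 = 0, so 7+1+0 = 8.
Friday + 8 ≡ Saturday — that's 1885's doomsday.
In August the doomsday date is Aug 8.
Aug 11 is 3 days after Aug 8; 3 mod 7 = 3, so Saturday + 3 = Tuesday.
3557 mod 7 = 1, so 3557 days after a Tuesday is Tuesday + 1 = Wednesday.

Wednesday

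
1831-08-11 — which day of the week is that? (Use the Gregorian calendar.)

Thursday

Doomsday rule: the anchor day for the 1800s is Friday. For year 31: 31÷12 = 2 r 7, and 7÷4 = 1, so 2+7+1 = 10.
Friday + 10 ≡ Monday — that's 1831's doomsday.
In August the doomsday date is Aug 8.
Aug 11 is 3 days after Aug 8; 3 mod 7 = 3, so Monday + 3 = Thursday.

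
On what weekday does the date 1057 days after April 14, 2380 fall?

First find the weekday of Apr 14, 2380. Doomsday rule: the anchor day for the 2300s is Wednesday. For year 80: 80÷12 = 6 r 8, and 8÷4 = 2, so 6+8+2 = 16.
Wednesday + 16 ≡ Friday — that's 2380's doomsday.
In April the doomsday date is Apr 4.
Apr 14 is 10 days after Apr 4; 10 mod 7 = 3, so Friday + 3 = Monday.
1057 mod 7 = 0, so 1057 days after a Monday is Monday + 0 = Monday.

Monday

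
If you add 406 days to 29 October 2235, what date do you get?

December 8, 2236

+366 (one year; includes Feb 29, 2236) → Oct 29, 2236 (40 left).
Oct has 31 days: +3 → Nov 1, 2236 (37 left).
Nov has 30 days: +30 → Dec 1, 2236 (7 left).
+7 → Dec 8, 2236.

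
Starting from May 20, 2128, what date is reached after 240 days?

January 15, 2129

May has 31 days: +12 → Jun 1, 2128 (228 left).
Jun has 30 days: +30 → Jul 1, 2128 (198 left).
Jul has 31 days: +31 → Aug 1, 2128 (167 left).
Aug has 31 days: +31 → Sep 1, 2128 (136 left).
Sep has 30 days: +30 → Oct 1, 2128 (106 left).
Oct has 31 days: +31 → Nov 1, 2128 (75 left).
Nov has 30 days: +30 → Dec 1, 2128 (45 left).
Dec has 31 days: +31 → Jan 1, 2129 (14 left).
+14 → Jan 15, 2129.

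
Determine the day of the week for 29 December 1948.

Wednesday

Doomsday rule: the anchor day for the 1900s is Wednesday. For year 48: 48÷12 = 4 r 0, and 0÷4 = 0, so 4+0+0 = 4.
Wednesday + 4 ≡ Sunday — that's 1948's doomsday.
In December the doomsday date is Dec 12.
Dec 29 is 17 days after Dec 12; 17 mod 7 = 3, so Sunday + 3 = Wednesday.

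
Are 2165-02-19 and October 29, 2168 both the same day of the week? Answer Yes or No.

No

From Feb 19, 2165 to Oct 29, 2168 is 1348 days.
1348 mod 7 = 4, so they are different weekdays.
(Feb 19, 2165 is a Tuesday; Oct 29, 2168 is a Saturday.)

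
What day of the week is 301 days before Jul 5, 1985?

Friday

Jul 5, 1985 is a Friday.
301 mod 7 = 0, so 301 days before a Friday is Friday − 0 = Friday.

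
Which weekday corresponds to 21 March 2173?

January 1, 2173 is a Friday.
Jan 1, 2173 → Feb 1, 2173: 31 days (January has 31).
Feb 1, 2173 → Mar 1, 2173: 28 days (February has 28).
Mar 1, 2173 → Mar 21, 2173: 20 days.
Total: 79 days.
79 mod 7 = 2, so Friday + 2 = Sunday.

Sunday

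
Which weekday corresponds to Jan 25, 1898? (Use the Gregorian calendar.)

Tuesday

Doomsday rule: the anchor day for the 1800s is Friday. For year 98: 98÷12 = 8 r 2, and 2÷4 = 0, so 8+2+0 = 10.
Friday + 10 ≡ Monday — that's 1898's doomsday.
In January the doomsday date is Jan 3 (1898 is not a leap year).
Jan 25 is 22 days after Jan 3; 22 mod 7 = 1, so Monday + 1 = Tuesday.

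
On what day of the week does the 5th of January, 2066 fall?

Tuesday

Doomsday rule: the anchor day for the 2000s is Tuesday. For year 66: 66÷12 = 5 r 6, and 6÷4 = 1, so 5+6+1 = 12.
Tuesday + 12 ≡ Sunday — that's 2066's doomsday.
In January the doomsday date is Jan 3 (2066 is not a leap year).
Jan 5 is 2 days after Jan 3; 2 mod 7 = 2, so Sunday + 2 = Tuesday.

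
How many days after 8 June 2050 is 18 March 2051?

Jun 8, 2050 → Jul 8, 2050: 30 days (June has 30).
Jul 8, 2050 → Aug 8, 2050: 31 days (July has 31).
Aug 8, 2050 → Sep 8, 2050: 31 days (August has 31).
Sep 8, 2050 → Oct 8, 2050: 30 days (September has 30).
Oct 8, 2050 → Nov 8, 2050: 31 days (October has 31).
Nov 8, 2050 → Dec 8, 2050: 30 days (November has 30).
Dec 8, 2050 → Jan 8, 2051: 31 days (December has 31).
Jan 8, 2051 → Feb 8, 2051: 31 days (January has 31).
Feb 8, 2051 → Mar 8, 2051: 28 days (February has 28).
Mar 8, 2051 → Mar 18, 2051: 10 days.
Total: 283 days.

283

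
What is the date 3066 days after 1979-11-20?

April 12, 1988

+366 (one year; includes Feb 29, 1980) → Nov 20, 1980 (2700 left).
+365 (one year) → Nov 20, 1981 (2335 left).
+365 (one year) → Nov 20, 1982 (1970 left).
+365 (one year) → Nov 20, 1983 (1605 left).
+366 (one year; includes Feb 29, 1984) → Nov 20, 1984 (1239 left).
+365 (one year) → Nov 20, 1985 (874 left).
+365 (one year) → Nov 20, 1986 (509 left).
+365 (one year) → Nov 20, 1987 (144 left).
Nov has 30 days: +11 → Dec 1, 1987 (133 left).
Dec has 31 days: +31 → Jan 1, 1988 (102 left).
Jan has 31 days: +31 → Feb 1, 1988 (71 left).
Feb has 29 days: +29 → Mar 1, 1988 (42 left).
Mar has 31 days: +31 → Apr 1, 1988 (11 left).
+11 → Apr 12, 1988.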